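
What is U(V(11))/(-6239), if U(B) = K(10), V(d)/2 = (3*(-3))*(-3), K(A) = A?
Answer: -10/6239 ≈ -0.0016028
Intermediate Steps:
V(d) = 54 (V(d) = 2*((3*(-3))*(-3)) = 2*(-9*(-3)) = 2*27 = 54)
U(B) = 10
U(V(11))/(-6239) = 10/(-6239) = 10*(-1/6239) = -10/6239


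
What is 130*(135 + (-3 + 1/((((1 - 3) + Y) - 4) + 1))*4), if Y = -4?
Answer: 143390/9 ≈ 15932.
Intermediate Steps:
130*(135 + (-3 + 1/((((1 - 3) + Y) - 4) + 1))*4) = 130*(135 + (-3 + 1/((((1 - 3) - 4) - 4) + 1))*4) = 130*(135 + (-3 + 1/(((-2 - 4) - 4) + 1))*4) = 130*(135 + (-3 + 1/((-6 - 4) + 1))*4) = 130*(135 + (-3 + 1/(-10 + 1))*4) = 130*(135 + (-3 + 1/(-9))*4) = 130*(135 + (-3 - 1/9)*4) = 130*(135 - 28/9*4) = 130*(135 - 112/9) = 130*(1103/9) = 143390/9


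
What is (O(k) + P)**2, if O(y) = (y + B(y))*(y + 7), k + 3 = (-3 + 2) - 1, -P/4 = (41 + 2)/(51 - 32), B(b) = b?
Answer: 304704/361 ≈ 844.06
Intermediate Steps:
P = -172/19 (P = -4*(41 + 2)/(51 - 32) = -172/19 ≈ -9.0526)
k = -5 (k = -3 + ((-3 + 2) - 1) = -3 + (-1 - 1) = -3 - 2 = -5)
O(y) = 2*y*(7 + y) (O(y) = (y + y)*(y + 7) = (2*y)*(7 + y) = 2*y*(7 + y))
(O(k) + P)**2 = (2*(-5)*(7 - 5) - 172/19)**2 = (2*(-5)*2 - 172/19)**2 = (-20 - 172/19)**2 = (-552/19)**2 = 304704/361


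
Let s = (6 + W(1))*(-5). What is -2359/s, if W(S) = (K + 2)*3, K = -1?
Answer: 2359/45 ≈ 52.422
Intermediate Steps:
W(S) = 3 (W(S) = (-1 + 2)*3 = 1*3 = 3)
s = -45 (s = (6 + 3)*(-5) = 9*(-5) = -45)
-2359/s = -2359/(-45) = -2359*(-1/45) = 2359/45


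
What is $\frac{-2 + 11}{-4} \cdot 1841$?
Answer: $- \frac{16569}{4} \approx -4142.3$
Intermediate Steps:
$\frac{-2 + 11}{-4} \cdot 1841 = 9 \left(- \frac{1}{4}\right) 1841 = \left(- \frac{9}{4}\right) 1841 = - \frac{16569}{4}$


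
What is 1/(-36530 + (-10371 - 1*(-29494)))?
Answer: -1/17407 ≈ -5.7448e-5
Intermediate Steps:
1/(-36530 + (-10371 - 1*(-29494))) = 1/(-36530 + (-10371 + 29494)) = 1/(-36530 + 19123) = 1/(-17407) = -1/17407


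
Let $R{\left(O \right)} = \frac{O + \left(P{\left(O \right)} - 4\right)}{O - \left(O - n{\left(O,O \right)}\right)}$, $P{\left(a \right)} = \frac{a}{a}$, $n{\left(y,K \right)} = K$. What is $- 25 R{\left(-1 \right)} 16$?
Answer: $-1600$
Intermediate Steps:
$P{\left(a \right)} = 1$
$R{\left(O \right)} = \frac{-3 + O}{O}$ ($R{\left(O \right)} = \frac{O + \left(1 - 4\right)}{O + \left(O - O\right)} = \frac{O - 3}{O + 0} = \frac{-3 + O}{O}$)
$- 25 R{\left(-1 \right)} 16 = - 25 \frac{-3 - 1}{-1} \cdot 16 = - 25 \left(\left(-1\right) \left(-4\right)\right) 16 = \left(-25\right) 4 \cdot 16 = \left(-100\right) 16 = -1600$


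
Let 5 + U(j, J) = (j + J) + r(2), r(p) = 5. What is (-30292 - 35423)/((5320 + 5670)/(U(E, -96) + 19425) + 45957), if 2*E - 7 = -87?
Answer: -1267576635/886475563 ≈ -1.4299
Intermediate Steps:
E = -40 (E = 7/2 + (½)*(-87) = 7/2 - 87/2 = -40)
U(j, J) = J + j (U(j, J) = -5 + ((j + J) + 5) = -5 + ((J + j) + 5) = -5 + (5 + J + j) = J + j)
(-30292 - 35423)/((5320 + 5670)/(U(E, -96) + 19425) + 45957) = (-30292 - 35423)/((5320 + 5670)/((-96 - 40) + 19425) + 45957) = -65715/(10990/(-136 + 19425) + 45957) = -65715/(10990/19289 + 45957) = -65715/886475563/19289 = -65715*19289/886475563 = -1267576635/886475563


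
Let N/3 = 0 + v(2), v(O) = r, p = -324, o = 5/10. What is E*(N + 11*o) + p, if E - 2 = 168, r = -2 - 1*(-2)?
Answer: 611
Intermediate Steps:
o = ½ (o = 5*(⅒) = ½ ≈ 0.50000)
r = 0 (r = -2 + 2 = 0)
v(O) = 0
E = 170 (E = 2 + 168 = 170)
N = 0 (N = 3*(0 + 0) = 3*0 = 0)
E*(N + 11*o) + p = 170*(0 + 11*(½)) - 324 = 170*(0 + 11/2) - 324 = 170*(11/2) - 324 = 935 - 324 = 611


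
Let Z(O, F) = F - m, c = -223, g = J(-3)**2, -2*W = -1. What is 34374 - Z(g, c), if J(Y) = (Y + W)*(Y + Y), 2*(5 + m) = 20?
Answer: 34602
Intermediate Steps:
m = 5 (m = -5 + (1/2)*20 = -5 + 10 = 5)
W = 1/2 (W = -1/2*(-1) = 1/2 ≈ 0.50000)
J(Y) = 2*Y*(1/2 + Y) (J(Y) = (Y + 1/2)*(Y + Y) = (1/2 + Y)*(2*Y) = 2*Y*(1/2 + Y))
g = 225 (g = (-3*(1 + 2*(-3)))**2 = (-3*(1 - 6))**2 = (-3*(-5))**2 = 15**2 = 225)
Z(O, F) = -5 + F (Z(O, F) = F - 1*5 = F - 5 = -5 + F)
34374 - Z(g, c) = 34374 - (-5 - 223) = 34374 - 1*(-228) = 34374 + 228 = 34602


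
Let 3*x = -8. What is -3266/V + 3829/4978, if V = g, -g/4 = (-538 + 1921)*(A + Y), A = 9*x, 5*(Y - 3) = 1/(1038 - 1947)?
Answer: 162320546819/219035016668 ≈ 0.74107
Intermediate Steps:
x = -8/3 (x = (1/3)*(-8) = -8/3 ≈ -2.6667)
Y = 13634/4545 (Y = 3 + 1/(5*(1038 - 1947)) = 3 + (1/5)/(-909) = 3 + (1/5)*(-1/909) = 3 - 1/4545 = 13634/4545 ≈ 2.9998)
A = -24 (A = 9*(-8/3) = -24)
g = 176002424/1515 (g = -4*(-538 + 1921)*(-24 + 13634/4545) = -5532*(-95446)/4545 = -4*(-44000606/1515) = 176002424/1515 ≈ 1.1617e+5)
V = 176002424/1515 ≈ 1.1617e+5
-3266/V + 3829/4978 = -3266/176002424/1515 + 3829/4978 = -3266*1515/176002424 + 3829*(1/4978) = -2473995/88001212 + 3829/4978 = 162320546819/219035016668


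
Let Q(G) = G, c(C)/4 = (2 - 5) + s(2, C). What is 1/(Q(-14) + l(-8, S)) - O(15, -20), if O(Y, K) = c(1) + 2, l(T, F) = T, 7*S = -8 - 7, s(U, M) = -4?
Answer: 571/22 ≈ 25.955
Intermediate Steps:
S = -15/7 (S = (-8 - 7)/7 = (⅐)*(-15) = -15/7 ≈ -2.1429)
c(C) = -28 (c(C) = 4*((2 - 5) - 4) = 4*(-3 - 4) = 4*(-7) = -28)
O(Y, K) = -26 (O(Y, K) = -28 + 2 = -26)
1/(Q(-14) + l(-8, S)) - O(15, -20) = 1/(-14 - 8) - 1*(-26) = 1/(-22) + 26 = -1/22 + 26 = 571/22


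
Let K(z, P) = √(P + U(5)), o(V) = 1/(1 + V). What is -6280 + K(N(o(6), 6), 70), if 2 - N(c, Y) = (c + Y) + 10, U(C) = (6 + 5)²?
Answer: -6280 + √191 ≈ -6266.2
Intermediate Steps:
U(C) = 121 (U(C) = 11² = 121)
N(c, Y) = -8 - Y - c (N(c, Y) = 2 - ((c + Y) + 10) = 2 - ((Y + c) + 10) = 2 - (10 + Y + c) = 2 + (-10 - Y - c) = -8 - Y - c)
K(z, P) = √(121 + P) (K(z, P) = √(P + 121) = √(121 + P))
-6280 + K(N(o(6), 6), 70) = -6280 + √(121 + 70) = -6280 + √191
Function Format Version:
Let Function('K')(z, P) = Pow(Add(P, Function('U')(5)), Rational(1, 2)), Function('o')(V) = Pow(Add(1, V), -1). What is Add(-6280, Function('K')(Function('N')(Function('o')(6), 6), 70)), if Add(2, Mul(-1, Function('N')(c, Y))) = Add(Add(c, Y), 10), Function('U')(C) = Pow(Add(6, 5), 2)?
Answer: Add(-6280, Pow(191, Rational(1, 2))) ≈ -6266.2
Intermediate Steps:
Function('U')(C) = 121 (Function('U')(C) = Pow(11, 2) = 121)
Function('N')(c, Y) = Add(-8, Mul(-1, Y), Mul(-1, c)) (Function('N')(c, Y) = Add(2, Mul(-1, Add(Add(c, Y), 10))) = Add(2, Mul(-1, Add(Add(Y, c), 10))) = Add(2, Mul(-1, Add(10, Y, c))) = Add(2, Add(-10, Mul(-1, Y), Mul(-1, c))) = Add(-8, Mul(-1, Y), Mul(-1, c)))
Function('K')(z, P) = Pow(Add(121, P), Rational(1, 2)) (Function('K')(z, P) = Pow(Add(P, 121), Rational(1, 2)) = Pow(Add(121, P), Rational(1, 2)))
Add(-6280, Function('K')(Function('N')(Function('o')(6), 6), 70)) = Add(-6280, Pow(Add(121, 70), Rational(1, 2))) = Add(-6280, Pow(191, Rational(1, 2)))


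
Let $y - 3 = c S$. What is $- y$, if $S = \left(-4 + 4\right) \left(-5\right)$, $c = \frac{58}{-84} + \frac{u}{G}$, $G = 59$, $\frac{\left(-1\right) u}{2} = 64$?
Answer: $-3$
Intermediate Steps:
$u = -128$ ($u = \left(-2\right) 64 = -128$)
$c = - \frac{7087}{2478}$ ($c = \frac{58}{-84} - \frac{128}{59} = 58 \left(- \frac{1}{84}\right) - \frac{128}{59} = - \frac{29}{42} - \frac{128}{59} = - \frac{7087}{2478} \approx -2.86$)
$S = 0$ ($S = 0 \left(-5\right) = 0$)
$y = 3$ ($y = 3 - 0 = 3 + 0 = 3$)
$- y = \left(-1\right) 3 = -3$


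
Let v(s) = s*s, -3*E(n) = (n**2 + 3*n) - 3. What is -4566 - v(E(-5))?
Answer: -41143/9 ≈ -4571.4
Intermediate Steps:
E(n) = 1 - n - n**2/3 (E(n) = -((n**2 + 3*n) - 3)/3 = -(-3 + n**2 + 3*n)/3 = 1 - n - n**2/3)
v(s) = s**2
-4566 - v(E(-5)) = -4566 - (1 - 1*(-5) - 1/3*(-5)**2)**2 = -4566 - (1 + 5 - 1/3*25)**2 = -4566 - (1 + 5 - 25/3)**2 = -4566 - (-7/3)**2 = -4566 - 1*49/9 = -4566 - 49/9 = -41143/9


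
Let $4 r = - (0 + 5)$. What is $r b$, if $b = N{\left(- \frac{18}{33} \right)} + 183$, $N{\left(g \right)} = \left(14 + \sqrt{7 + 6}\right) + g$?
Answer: $- \frac{10805}{44} - \frac{5 \sqrt{13}}{4} \approx -250.08$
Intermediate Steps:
$r = - \frac{5}{4}$ ($r = \frac{\left(-1\right) \left(0 + 5\right)}{4} = \frac{\left(-1\right) 5}{4} = \frac{1}{4} \left(-5\right) = - \frac{5}{4} \approx -1.25$)
$N{\left(g \right)} = 14 + g + \sqrt{13}$ ($N{\left(g \right)} = \left(14 + \sqrt{13}\right) + g = 14 + g + \sqrt{13}$)
$b = \frac{2161}{11} + \sqrt{13}$ ($b = \left(14 - \frac{18}{33} + \sqrt{13}\right) + 183 = \left(14 - \frac{6}{11} + \sqrt{13}\right) + 183 = \left(\frac{148}{11} + \sqrt{13}\right) + 183 = \frac{2161}{11} + \sqrt{13} \approx 200.06$)
$r b = - \frac{5 \left(\frac{2161}{11} + \sqrt{13}\right)}{4} = - \frac{10805}{44} - \frac{5 \sqrt{13}}{4}$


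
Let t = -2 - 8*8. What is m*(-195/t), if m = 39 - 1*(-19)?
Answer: 1885/11 ≈ 171.36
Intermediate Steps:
m = 58 (m = 39 + 19 = 58)
t = -66 (t = -2 - 64 = -66)
m*(-195/t) = 58*(-195/(-66)) = 58*(-195*(-1/66)) = 58*(65/22) = 1885/11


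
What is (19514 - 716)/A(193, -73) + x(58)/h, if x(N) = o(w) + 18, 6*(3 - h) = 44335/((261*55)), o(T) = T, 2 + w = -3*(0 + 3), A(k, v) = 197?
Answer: 828515832/8433767 ≈ 98.238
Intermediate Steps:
w = -11 (w = -2 - 3*(0 + 3) = -2 - 3*3 = -2 - 9 = -11)
h = 42811/17226 (h = 3 - 44335/(6*(261*55)) = 3 - 44335/(6*14355) = 3 - 1/6*8867/2871 = 3 - 8867/17226 = 42811/17226 ≈ 2.4853)
x(N) = 7 (x(N) = -11 + 18 = 7)
(19514 - 716)/A(193, -73) + x(58)/h = (19514 - 716)/197 + 7/(42811/17226) = 18798*(1/197) + 7*(17226/42811) = 18798/197 + 120582/42811 = 828515832/8433767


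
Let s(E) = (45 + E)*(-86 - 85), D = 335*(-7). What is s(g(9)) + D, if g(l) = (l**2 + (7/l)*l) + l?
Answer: -26627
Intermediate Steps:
g(l) = 7 + l + l**2 (g(l) = (l**2 + 7) + l = (7 + l**2) + l = 7 + l + l**2)
D = -2345
s(E) = -7695 - 171*E (s(E) = (45 + E)*(-171) = -7695 - 171*E)
s(g(9)) + D = (-7695 - 171*(7 + 9 + 9**2)) - 2345 = (-7695 - 171*(7 + 9 + 81)) - 2345 = (-7695 - 171*97) - 2345 = (-7695 - 16587) - 2345 = -24282 - 2345 = -26627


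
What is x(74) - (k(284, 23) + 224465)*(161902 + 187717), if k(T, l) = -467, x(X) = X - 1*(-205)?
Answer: -78313956483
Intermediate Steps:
x(X) = 205 + X (x(X) = X + 205 = 205 + X)
x(74) - (k(284, 23) + 224465)*(161902 + 187717) = (205 + 74) - (-467 + 224465)*(161902 + 187717) = 279 - 223998*349619 = 279 - 1*78313956762 = 279 - 78313956762 = -78313956483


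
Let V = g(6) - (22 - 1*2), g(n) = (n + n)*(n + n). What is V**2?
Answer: 15376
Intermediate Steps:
g(n) = 4*n**2 (g(n) = (2*n)*(2*n) = 4*n**2)
V = 124 (V = 4*6**2 - (22 - 1*2) = 4*36 - (22 - 2) = 144 - 1*20 = 144 - 20 = 124)
V**2 = 124**2 = 15376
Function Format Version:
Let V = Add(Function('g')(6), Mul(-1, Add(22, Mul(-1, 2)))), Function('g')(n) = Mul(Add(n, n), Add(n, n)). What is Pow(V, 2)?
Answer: 15376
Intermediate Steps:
Function('g')(n) = Mul(4, Pow(n, 2)) (Function('g')(n) = Mul(Mul(2, n), Mul(2, n)) = Mul(4, Pow(n, 2)))
V = 124 (V = Add(Mul(4, Pow(6, 2)), Mul(-1, Add(22, Mul(-1, 2)))) = Add(Mul(4, 36), Mul(-1, Add(22, -2))) = Add(144, Mul(-1, 20)) = Add(144, -20) = 124)
Pow(V, 2) = Pow(124, 2) = 15376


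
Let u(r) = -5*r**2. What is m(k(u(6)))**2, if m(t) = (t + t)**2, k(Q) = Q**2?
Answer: 17631936921600000000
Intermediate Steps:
m(t) = 4*t**2 (m(t) = (2*t)**2 = 4*t**2)
m(k(u(6)))**2 = (4*((-5*6**2)**2)**2)**2 = (4*((-5*36)**2)**2)**2 = (4*((-180)**2)**2)**2 = (4*32400**2)**2 = (4*1049760000)**2 = 4199040000**2 = 17631936921600000000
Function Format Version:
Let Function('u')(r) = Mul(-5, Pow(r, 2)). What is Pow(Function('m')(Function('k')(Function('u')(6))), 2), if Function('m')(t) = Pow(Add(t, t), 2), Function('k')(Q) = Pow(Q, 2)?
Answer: 17631936921600000000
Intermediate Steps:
Function('m')(t) = Mul(4, Pow(t, 2)) (Function('m')(t) = Pow(Mul(2, t), 2) = Mul(4, Pow(t, 2)))
Pow(Function('m')(Function('k')(Function('u')(6))), 2) = Pow(Mul(4, Pow(Pow(Mul(-5, Pow(6, 2)), 2), 2)), 2) = Pow(Mul(4, Pow(Pow(Mul(-5, 36), 2), 2)), 2) = Pow(Mul(4, Pow(Pow(-180, 2), 2)), 2) = Pow(Mul(4, Pow(32400, 2)), 2) = Pow(Mul(4, 1049760000), 2) = Pow(4199040000, 2) = 17631936921600000000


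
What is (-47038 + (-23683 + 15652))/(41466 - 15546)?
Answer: -55069/25920 ≈ -2.1246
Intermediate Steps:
(-47038 + (-23683 + 15652))/(41466 - 15546) = (-47038 - 8031)/25920 = -55069*1/25920 = -55069/25920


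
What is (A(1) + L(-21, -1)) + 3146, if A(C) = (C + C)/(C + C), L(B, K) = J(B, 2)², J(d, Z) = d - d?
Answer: 3147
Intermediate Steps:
J(d, Z) = 0
L(B, K) = 0 (L(B, K) = 0² = 0)
A(C) = 1 (A(C) = (2*C)/((2*C)) = (2*C)*(1/(2*C)) = 1)
(A(1) + L(-21, -1)) + 3146 = (1 + 0) + 3146 = 1 + 3146 = 3147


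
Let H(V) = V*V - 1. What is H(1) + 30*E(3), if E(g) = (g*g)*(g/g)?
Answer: 270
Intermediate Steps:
H(V) = -1 + V**2 (H(V) = V**2 - 1 = -1 + V**2)
E(g) = g**2 (E(g) = g**2*1 = g**2)
H(1) + 30*E(3) = (-1 + 1**2) + 30*3**2 = (-1 + 1) + 30*9 = 0 + 270 = 270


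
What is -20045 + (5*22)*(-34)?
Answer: -23785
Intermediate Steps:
-20045 + (5*22)*(-34) = -20045 + 110*(-34) = -20045 - 3740 = -23785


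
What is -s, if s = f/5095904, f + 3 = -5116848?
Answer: 5116851/5095904 ≈ 1.0041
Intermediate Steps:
f = -5116851 (f = -3 - 5116848 = -5116851)
s = -5116851/5095904 ≈ -1.0041
-s = -1*(-5116851/5095904) = 5116851/5095904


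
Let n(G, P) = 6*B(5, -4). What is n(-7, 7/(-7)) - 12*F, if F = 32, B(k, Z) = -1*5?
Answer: -414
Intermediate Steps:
B(k, Z) = -5
n(G, P) = -30 (n(G, P) = 6*(-5) = -30)
n(-7, 7/(-7)) - 12*F = -30 - 12*32 = -30 - 384 = -414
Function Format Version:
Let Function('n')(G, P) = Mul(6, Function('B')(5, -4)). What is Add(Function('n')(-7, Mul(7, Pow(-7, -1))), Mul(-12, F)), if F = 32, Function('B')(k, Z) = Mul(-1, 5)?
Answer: -414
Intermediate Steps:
Function('B')(k, Z) = -5
Function('n')(G, P) = -30 (Function('n')(G, P) = Mul(6, -5) = -30)
Add(Function('n')(-7, Mul(7, Pow(-7, -1))), Mul(-12, F)) = Add(-30, Mul(-12, 32)) = Add(-30, -384) = -414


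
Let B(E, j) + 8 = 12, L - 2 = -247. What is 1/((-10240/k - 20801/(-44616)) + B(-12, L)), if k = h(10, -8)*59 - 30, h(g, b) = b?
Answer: 1018056/25313585 ≈ 0.040218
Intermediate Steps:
L = -245 (L = 2 - 247 = -245)
B(E, j) = 4 (B(E, j) = -8 + 12 = 4)
k = -502 (k = -8*59 - 30 = -472 - 30 = -502)
1/((-10240/k - 20801/(-44616)) + B(-12, L)) = 1/((-10240/(-502) - 20801/(-44616)) + 4) = 1/((-10240*(-1/502) - 20801*(-1/44616)) + 4) = 1/((5120/251 + 1891/4056) + 4) = 1/(21241361/1018056 + 4) = 1/(25313585/1018056) = 1018056/25313585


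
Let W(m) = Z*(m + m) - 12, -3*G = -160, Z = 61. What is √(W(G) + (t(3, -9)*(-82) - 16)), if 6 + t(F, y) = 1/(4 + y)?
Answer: √1572090/15 ≈ 83.589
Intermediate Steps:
t(F, y) = -6 + 1/(4 + y)
G = 160/3 (G = -⅓*(-160) = 160/3 ≈ 53.333)
W(m) = -12 + 122*m (W(m) = 61*(m + m) - 12 = 61*(2*m) - 12 = 122*m - 12 = -12 + 122*m)
√(W(G) + (t(3, -9)*(-82) - 16)) = √((-12 + 122*(160/3)) + (((-23 - 6*(-9))/(4 - 9))*(-82) - 16)) = √((-12 + 19520/3) + (((-23 + 54)/(-5))*(-82) - 16)) = √(19484/3 + (-⅕*31*(-82) - 16)) = √(19484/3 + (-31/5*(-82) - 16)) = √(19484/3 + (2542/5 - 16)) = √(19484/3 + 2462/5) = √(104806/15) = √1572090/15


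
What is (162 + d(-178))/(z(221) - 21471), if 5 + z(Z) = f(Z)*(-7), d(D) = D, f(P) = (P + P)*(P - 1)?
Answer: 4/175539 ≈ 2.2787e-5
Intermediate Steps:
f(P) = 2*P*(-1 + P) (f(P) = (2*P)*(-1 + P) = 2*P*(-1 + P))
z(Z) = -5 - 14*Z*(-1 + Z) (z(Z) = -5 + (2*Z*(-1 + Z))*(-7) = -5 - 14*Z*(-1 + Z))
(162 + d(-178))/(z(221) - 21471) = (162 - 178)/((-5 - 14*221*(-1 + 221)) - 21471) = -16/((-5 - 14*221*220) - 21471) = -16/((-5 - 680680) - 21471) = -16/(-680685 - 21471) = -16/(-702156) = -16*(-1/702156) = 4/175539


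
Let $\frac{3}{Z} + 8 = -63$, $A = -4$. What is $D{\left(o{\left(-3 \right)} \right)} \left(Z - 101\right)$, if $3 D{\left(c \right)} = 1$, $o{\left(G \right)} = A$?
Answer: $- \frac{7174}{213} \approx -33.681$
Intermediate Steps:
$o{\left(G \right)} = -4$
$D{\left(c \right)} = \frac{1}{3}$ ($D{\left(c \right)} = \frac{1}{3} \cdot 1 = \frac{1}{3}$)
$Z = - \frac{3}{71}$ ($Z = \frac{3}{-8 - 63} = \frac{3}{-71} = 3 \left(- \frac{1}{71}\right) = - \frac{3}{71} \approx -0.042253$)
$D{\left(o{\left(-3 \right)} \right)} \left(Z - 101\right) = \frac{- \frac{3}{71} - 101}{3} = \frac{1}{3} \left(- \frac{7174}{71}\right) = - \frac{7174}{213}$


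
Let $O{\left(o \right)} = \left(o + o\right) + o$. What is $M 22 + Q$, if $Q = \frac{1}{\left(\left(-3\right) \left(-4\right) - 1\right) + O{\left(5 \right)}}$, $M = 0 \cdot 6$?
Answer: $\frac{1}{26} \approx 0.038462$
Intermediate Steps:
$M = 0$
$O{\left(o \right)} = 3 o$ ($O{\left(o \right)} = 2 o + o = 3 o$)
$Q = \frac{1}{26}$ ($Q = \frac{1}{\left(\left(-3\right) \left(-4\right) - 1\right) + 3 \cdot 5} = \frac{1}{\left(12 - 1\right) + 15} = \frac{1}{11 + 15} = \frac{1}{26} \approx 0.038462$)
$M 22 + Q = 0 \cdot 22 + \frac{1}{26} = 0 + \frac{1}{26} = \frac{1}{26}$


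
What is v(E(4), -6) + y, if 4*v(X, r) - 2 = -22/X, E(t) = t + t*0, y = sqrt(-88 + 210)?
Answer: -7/8 + sqrt(122) ≈ 10.170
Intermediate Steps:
y = sqrt(122) ≈ 11.045
E(t) = t (E(t) = t + 0 = t)
v(X, r) = 1/2 - 11/(2*X) (v(X, r) = 1/2 + (-22/X)/4 = 1/2 - 11/(2*X))
v(E(4), -6) + y = (1/2)*(-11 + 4)/4 + sqrt(122) = (1/2)*(1/4)*(-7) + sqrt(122) = -7/8 + sqrt(122)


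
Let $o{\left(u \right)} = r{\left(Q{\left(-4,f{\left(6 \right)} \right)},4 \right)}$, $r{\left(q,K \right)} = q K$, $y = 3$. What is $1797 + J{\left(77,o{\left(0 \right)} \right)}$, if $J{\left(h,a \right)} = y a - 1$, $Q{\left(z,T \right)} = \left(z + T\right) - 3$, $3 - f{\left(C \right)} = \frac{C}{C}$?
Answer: $1736$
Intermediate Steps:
$f{\left(C \right)} = 2$ ($f{\left(C \right)} = 3 - \frac{C}{C} = 3 - 1 = 2$)
$Q{\left(z,T \right)} = -3 + T + z$ ($Q{\left(z,T \right)} = \left(T + z\right) - 3 = -3 + T + z$)
$r{\left(q,K \right)} = K q$
$o{\left(u \right)} = -20$ ($o{\left(u \right)} = 4 \left(-3 + 2 - 4\right) = 4 \left(-5\right) = -20$)
$J{\left(h,a \right)} = -1 + 3 a$ ($J{\left(h,a \right)} = 3 a - 1 = -1 + 3 a$)
$1797 + J{\left(77,o{\left(0 \right)} \right)} = 1797 + \left(-1 + 3 \left(-20\right)\right) = 1797 - 61 = 1736$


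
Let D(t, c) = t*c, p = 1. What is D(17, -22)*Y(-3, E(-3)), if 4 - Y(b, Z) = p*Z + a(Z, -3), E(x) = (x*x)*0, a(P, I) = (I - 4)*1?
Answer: -4114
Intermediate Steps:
a(P, I) = -4 + I (a(P, I) = (-4 + I)*1 = -4 + I)
E(x) = 0 (E(x) = x²*0 = 0)
Y(b, Z) = 11 - Z (Y(b, Z) = 4 - (1*Z + (-4 - 3)) = 4 - (Z - 7) = 4 - (-7 + Z) = 4 + (7 - Z) = 11 - Z)
D(t, c) = c*t
D(17, -22)*Y(-3, E(-3)) = (-22*17)*(11 - 1*0) = -374*(11 + 0) = -374*11 = -4114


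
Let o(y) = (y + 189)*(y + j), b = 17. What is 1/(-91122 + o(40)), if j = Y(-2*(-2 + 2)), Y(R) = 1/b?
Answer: -17/1393125 ≈ -1.2203e-5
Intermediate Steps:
Y(R) = 1/17
j = 1/17 ≈ 0.058824
o(y) = (189 + y)*(1/17 + y) (o(y) = (y + 189)*(y + 1/17) = (189 + y)*(1/17 + y))
1/(-91122 + o(40)) = 1/(-91122 + (189/17 + 40² + (3214/17)*40)) = 1/(-91122 + (189/17 + 1600 + 128560/17)) = 1/(-91122 + 155949/17) = 1/(-1393125/17) = -17/1393125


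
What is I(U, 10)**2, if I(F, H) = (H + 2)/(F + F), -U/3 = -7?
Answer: 4/49 ≈ 0.081633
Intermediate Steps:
U = 21 (U = -3*(-7) = 21)
I(F, H) = (2 + H)/(2*F) (I(F, H) = (2 + H)/((2*F)) = (2 + H)*(1/(2*F)) = (2 + H)/(2*F))
I(U, 10)**2 = ((1/2)*(2 + 10)/21)**2 = ((1/2)*(1/21)*12)**2 = (2/7)**2 = 4/49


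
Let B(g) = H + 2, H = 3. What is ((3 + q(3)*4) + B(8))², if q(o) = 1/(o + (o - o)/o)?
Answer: 784/9 ≈ 87.111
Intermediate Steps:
B(g) = 5 (B(g) = 3 + 2 = 5)
q(o) = 1/o (q(o) = 1/(o + 0/o) = 1/(o + 0) = 1/o)
((3 + q(3)*4) + B(8))² = ((3 + 4/3) + 5)² = (13/3 + 5)² = (28/3)² = 784/9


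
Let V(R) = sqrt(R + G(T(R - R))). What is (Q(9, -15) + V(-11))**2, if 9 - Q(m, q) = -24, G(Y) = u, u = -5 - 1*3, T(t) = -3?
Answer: (33 + I*sqrt(19))**2 ≈ 1070.0 + 287.69*I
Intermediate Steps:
u = -8 (u = -5 - 3 = -8)
G(Y) = -8
Q(m, q) = 33 (Q(m, q) = 9 - 1*(-24) = 9 + 24 = 33)
V(R) = sqrt(-8 + R) (V(R) = sqrt(R - 8) = sqrt(-8 + R))
(Q(9, -15) + V(-11))**2 = (33 + sqrt(-8 - 11))**2 = (33 + sqrt(-19))**2 = (33 + I*sqrt(19))**2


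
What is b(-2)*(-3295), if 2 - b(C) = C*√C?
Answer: -6590 - 6590*I*√2 ≈ -6590.0 - 9319.7*I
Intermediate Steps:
b(C) = 2 - C^(3/2) (b(C) = 2 - C*√C = 2 - C^(3/2))
b(-2)*(-3295) = (2 - (-2)^(3/2))*(-3295) = (2 - (-2)*I*√2)*(-3295) = (2 + 2*I*√2)*(-3295) = -6590 - 6590*I*√2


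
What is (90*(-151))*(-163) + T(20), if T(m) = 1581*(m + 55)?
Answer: 2333745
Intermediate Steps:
T(m) = 86955 + 1581*m (T(m) = 1581*(55 + m) = 86955 + 1581*m)
(90*(-151))*(-163) + T(20) = (90*(-151))*(-163) + (86955 + 1581*20) = -13590*(-163) + (86955 + 31620) = 2215170 + 118575 = 2333745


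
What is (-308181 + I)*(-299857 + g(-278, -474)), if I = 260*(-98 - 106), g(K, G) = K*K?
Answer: 80398041633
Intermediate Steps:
g(K, G) = K²
I = -53040 (I = 260*(-204) = -53040)
(-308181 + I)*(-299857 + g(-278, -474)) = (-308181 - 53040)*(-299857 + (-278)²) = -361221*(-299857 + 77284) = -361221*(-222573) = 80398041633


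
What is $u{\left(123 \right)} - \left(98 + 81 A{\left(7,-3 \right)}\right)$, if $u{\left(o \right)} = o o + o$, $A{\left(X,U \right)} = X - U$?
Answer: $14344$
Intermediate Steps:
$u{\left(o \right)} = o + o^{2}$ ($u{\left(o \right)} = o^{2} + o = o + o^{2}$)
$u{\left(123 \right)} - \left(98 + 81 A{\left(7,-3 \right)}\right) = 123 \left(1 + 123\right) - \left(98 + 81 \left(7 - -3\right)\right) = 123 \cdot 124 - \left(98 + 81 \left(7 + 3\right)\right) = 15252 - 908 = 14344$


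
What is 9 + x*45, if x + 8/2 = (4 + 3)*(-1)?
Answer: -486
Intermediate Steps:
x = -11 (x = -4 + (4 + 3)*(-1) = -4 + 7*(-1) = -4 - 7 = -11)
9 + x*45 = 9 - 11*45 = 9 - 495 = -486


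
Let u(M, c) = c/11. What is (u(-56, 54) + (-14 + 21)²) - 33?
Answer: 230/11 ≈ 20.909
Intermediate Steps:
u(M, c) = c/11 (u(M, c) = c*(1/11) = c/11)
(u(-56, 54) + (-14 + 21)²) - 33 = ((1/11)*54 + (-14 + 21)²) - 33 = (54/11 + 7²) - 33 = (54/11 + 49) - 33 = 593/11 - 33 = 230/11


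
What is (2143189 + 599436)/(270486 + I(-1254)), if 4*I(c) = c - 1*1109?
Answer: 10970500/1079581 ≈ 10.162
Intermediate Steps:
I(c) = -1109/4 + c/4 (I(c) = (c - 1*1109)/4 = (c - 1109)/4 = (-1109 + c)/4 = -1109/4 + c/4)
(2143189 + 599436)/(270486 + I(-1254)) = (2143189 + 599436)/(270486 + (-1109/4 + (¼)*(-1254))) = 2742625/(270486 + (-1109/4 - 627/2)) = 2742625/(270486 - 2363/4) = 2742625/(1079581/4) = 2742625*(4/1079581) = 10970500/1079581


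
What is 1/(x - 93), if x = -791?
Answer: -1/884 ≈ -0.0011312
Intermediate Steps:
1/(x - 93) = 1/(-791 - 93) = 1/(-884) = -1/884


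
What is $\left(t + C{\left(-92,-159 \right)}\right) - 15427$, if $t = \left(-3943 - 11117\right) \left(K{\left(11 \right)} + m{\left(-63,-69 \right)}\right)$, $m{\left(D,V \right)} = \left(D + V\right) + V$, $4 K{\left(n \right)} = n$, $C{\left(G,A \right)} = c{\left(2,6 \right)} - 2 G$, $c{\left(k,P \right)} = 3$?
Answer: $2970405$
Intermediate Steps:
$C{\left(G,A \right)} = 3 - 2 G$
$K{\left(n \right)} = \frac{n}{4}$
$m{\left(D,V \right)} = D + 2 V$
$t = 2985645$ ($t = \left(-3943 - 11117\right) \left(\frac{1}{4} \cdot 11 + \left(-63 + 2 \left(-69\right)\right)\right) = - 15060 \left(\frac{11}{4} - 201\right) = \left(-15060\right) \left(- \frac{793}{4}\right) = 2985645$)
$\left(t + C{\left(-92,-159 \right)}\right) - 15427 = \left(2985645 + \left(3 - -184\right)\right) - 15427 = \left(2985645 + \left(3 + 184\right)\right) - 15427 = \left(2985645 + 187\right) - 15427 = 2985832 - 15427 = 2970405$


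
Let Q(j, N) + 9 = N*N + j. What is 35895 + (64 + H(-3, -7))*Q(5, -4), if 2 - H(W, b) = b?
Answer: 36771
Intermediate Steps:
H(W, b) = 2 - b
Q(j, N) = -9 + j + N² (Q(j, N) = -9 + (N*N + j) = -9 + (N² + j) = -9 + (j + N²) = -9 + j + N²)
35895 + (64 + H(-3, -7))*Q(5, -4) = 35895 + (64 + (2 - 1*(-7)))*(-9 + 5 + (-4)²) = 35895 + (64 + (2 + 7))*(-9 + 5 + 16) = 35895 + (64 + 9)*12 = 35895 + 73*12 = 35895 + 876 = 36771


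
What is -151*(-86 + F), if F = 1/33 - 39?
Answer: 622724/33 ≈ 18870.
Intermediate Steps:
F = -1286/33 (F = 1/33 - 39 = -1286/33 ≈ -38.970)
-151*(-86 + F) = -151*(-86 - 1286/33) = -151*(-4124/33) = 622724/33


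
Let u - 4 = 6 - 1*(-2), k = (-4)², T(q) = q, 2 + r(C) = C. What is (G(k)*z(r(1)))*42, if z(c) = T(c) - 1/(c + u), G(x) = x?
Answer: -8064/11 ≈ -733.09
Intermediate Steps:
r(C) = -2 + C
k = 16
u = 12 (u = 4 + (6 - 1*(-2)) = 4 + (6 + 2) = 4 + 8 = 12)
z(c) = c - 1/(12 + c) (z(c) = c - 1/(c + 12) = c - 1/(12 + c))
(G(k)*z(r(1)))*42 = (16*((-1 + (-2 + 1)² + 12*(-2 + 1))/(12 + (-2 + 1))))*42 = (16*((-1 + (-1)² + 12*(-1))/(12 - 1)))*42 = (16*((-1 + 1 - 12)/11))*42 = (16*((1/11)*(-12)))*42 = (16*(-12/11))*42 = -192/11*42 = -8064/11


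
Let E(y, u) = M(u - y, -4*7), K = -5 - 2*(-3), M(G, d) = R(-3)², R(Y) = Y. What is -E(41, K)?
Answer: -9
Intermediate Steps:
M(G, d) = 9 (M(G, d) = (-3)² = 9)
K = 1 (K = -5 + 6 = 1)
E(y, u) = 9
-E(41, K) = -1*9 = -9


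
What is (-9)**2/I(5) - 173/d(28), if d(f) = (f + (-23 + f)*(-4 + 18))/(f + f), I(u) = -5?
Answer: -4027/35 ≈ -115.06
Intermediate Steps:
d(f) = (-322 + 15*f)/(2*f) (d(f) = (f + (-23 + f)*14)/((2*f)) = (f + (-322 + 14*f))*(1/(2*f)) = (-322 + 15*f)*(1/(2*f)) = (-322 + 15*f)/(2*f))
(-9)**2/I(5) - 173/d(28) = (-9)**2/(-5) - 173/(15/2 - 161/28) = 81*(-1/5) - 173/(15/2 - 161*1/28) = -81/5 - 173/(15/2 - 23/4) = -81/5 - 173/7/4 = -81/5 - 173*4/7 = -81/5 - 692/7 = -4027/35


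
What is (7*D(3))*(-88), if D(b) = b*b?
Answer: -5544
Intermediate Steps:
D(b) = b²
(7*D(3))*(-88) = (7*3²)*(-88) = (7*9)*(-88) = 63*(-88) = -5544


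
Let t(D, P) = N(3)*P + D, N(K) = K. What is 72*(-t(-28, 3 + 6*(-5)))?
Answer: 7848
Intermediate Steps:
t(D, P) = D + 3*P (t(D, P) = 3*P + D = D + 3*P)
72*(-t(-28, 3 + 6*(-5))) = 72*(-(-28 + 3*(3 + 6*(-5)))) = 72*(-(-28 + 3*(3 - 30))) = 72*(-(-28 + 3*(-27))) = 72*(-(-28 - 81)) = 72*(-1*(-109)) = 72*109 = 7848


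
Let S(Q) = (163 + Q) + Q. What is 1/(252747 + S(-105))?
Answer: 1/252700 ≈ 3.9573e-6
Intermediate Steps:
S(Q) = 163 + 2*Q
1/(252747 + S(-105)) = 1/(252747 + (163 + 2*(-105))) = 1/(252747 + (163 - 210)) = 1/(252747 - 47) = 1/252700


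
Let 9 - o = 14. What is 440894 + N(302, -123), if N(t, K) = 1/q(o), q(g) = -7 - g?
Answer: 881787/2 ≈ 4.4089e+5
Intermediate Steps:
o = -5 (o = 9 - 1*14 = 9 - 14 = -5)
N(t, K) = -½ (N(t, K) = 1/(-7 - 1*(-5)) = 1/(-7 + 5) = 1/(-2) = -½)
440894 + N(302, -123) = 440894 - ½ = 881787/2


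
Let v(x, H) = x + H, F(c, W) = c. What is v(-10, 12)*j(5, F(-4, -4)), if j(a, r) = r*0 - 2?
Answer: -4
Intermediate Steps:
j(a, r) = -2 (j(a, r) = 0 - 2 = -2)
v(x, H) = H + x
v(-10, 12)*j(5, F(-4, -4)) = (12 - 10)*(-2) = 2*(-2) = -4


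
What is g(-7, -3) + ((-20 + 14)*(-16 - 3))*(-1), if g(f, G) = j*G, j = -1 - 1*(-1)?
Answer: -114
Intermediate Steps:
j = 0 (j = -1 + 1 = 0)
g(f, G) = 0 (g(f, G) = 0*G = 0)
g(-7, -3) + ((-20 + 14)*(-16 - 3))*(-1) = 0 + ((-20 + 14)*(-16 - 3))*(-1) = 0 - 6*(-19)*(-1) = 0 + 114*(-1) = 0 - 114 = -114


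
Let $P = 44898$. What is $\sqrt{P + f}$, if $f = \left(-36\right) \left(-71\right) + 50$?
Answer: $4 \sqrt{2969} \approx 217.95$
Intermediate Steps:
$f = 2606$ ($f = 2556 + 50 = 2606$)
$\sqrt{P + f} = \sqrt{44898 + 2606} = \sqrt{47504} = 4 \sqrt{2969}$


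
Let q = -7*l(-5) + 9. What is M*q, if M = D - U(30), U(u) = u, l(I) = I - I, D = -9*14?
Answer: -1404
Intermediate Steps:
D = -126
l(I) = 0
q = 9 (q = -7*0 + 9 = 0 + 9 = 9)
M = -156 (M = -126 - 1*30 = -126 - 30 = -156)
M*q = -156*9 = -1404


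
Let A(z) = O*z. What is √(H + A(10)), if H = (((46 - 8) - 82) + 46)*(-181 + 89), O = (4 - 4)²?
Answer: 2*I*√46 ≈ 13.565*I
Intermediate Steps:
O = 0 (O = 0² = 0)
H = -184 (H = ((38 - 82) + 46)*(-92) = (-44 + 46)*(-92) = 2*(-92) = -184)
A(z) = 0 (A(z) = 0*z = 0)
√(H + A(10)) = √(-184 + 0) = √(-184) = 2*I*√46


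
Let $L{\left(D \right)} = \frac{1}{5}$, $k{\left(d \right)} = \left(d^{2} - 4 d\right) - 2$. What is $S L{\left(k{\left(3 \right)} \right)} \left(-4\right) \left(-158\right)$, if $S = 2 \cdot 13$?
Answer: $\frac{16432}{5} \approx 3286.4$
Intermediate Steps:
$k{\left(d \right)} = -2 + d^{2} - 4 d$
$L{\left(D \right)} = \frac{1}{5}$
$S = 26$
$S L{\left(k{\left(3 \right)} \right)} \left(-4\right) \left(-158\right) = 26 \cdot \frac{1}{5} \left(-4\right) \left(-158\right) = 26 \left(- \frac{4}{5}\right) \left(-158\right) = \left(- \frac{104}{5}\right) \left(-158\right) = \frac{16432}{5}$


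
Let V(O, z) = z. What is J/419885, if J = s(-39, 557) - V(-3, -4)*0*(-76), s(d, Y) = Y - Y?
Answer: 0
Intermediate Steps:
s(d, Y) = 0
J = 0 (J = 0 - (-4*0)*(-76) = 0 - 0*(-76) = 0 - 1*0 = 0 + 0 = 0)
J/419885 = 0/419885 = 0*(1/419885) = 0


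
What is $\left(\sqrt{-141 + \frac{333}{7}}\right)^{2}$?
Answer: $- \frac{654}{7} \approx -93.429$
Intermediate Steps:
$\left(\sqrt{-141 + \frac{333}{7}}\right)^{2} = \left(\sqrt{- \frac{654}{7}}\right)^{2} = \left(\frac{i \sqrt{4578}}{7}\right)^{2} = - \frac{654}{7}$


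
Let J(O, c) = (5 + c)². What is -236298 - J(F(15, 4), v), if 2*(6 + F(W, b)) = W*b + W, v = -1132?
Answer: -1506427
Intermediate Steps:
F(W, b) = -6 + W/2 + W*b/2 (F(W, b) = -6 + (W*b + W)/2 = -6 + (W + W*b)/2 = -6 + (W/2 + W*b/2) = -6 + W/2 + W*b/2)
-236298 - J(F(15, 4), v) = -236298 - (5 - 1132)² = -236298 - 1*(-1127)² = -236298 - 1*1270129 = -236298 - 1270129 = -1506427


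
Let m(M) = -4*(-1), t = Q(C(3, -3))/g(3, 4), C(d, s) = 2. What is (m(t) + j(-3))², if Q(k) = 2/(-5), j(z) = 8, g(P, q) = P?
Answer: 144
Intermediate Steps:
Q(k) = -⅖ (Q(k) = 2*(-⅕) = -⅖)
t = -2/15 (t = -⅖/3 = -⅖*⅓ = -2/15 ≈ -0.13333)
m(M) = 4
(m(t) + j(-3))² = (4 + 8)² = 12² = 144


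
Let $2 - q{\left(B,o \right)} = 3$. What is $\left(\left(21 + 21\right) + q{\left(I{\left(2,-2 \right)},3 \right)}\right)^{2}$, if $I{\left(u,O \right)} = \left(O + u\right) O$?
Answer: $1681$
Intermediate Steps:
$I{\left(u,O \right)} = O \left(O + u\right)$
$q{\left(B,o \right)} = -1$ ($q{\left(B,o \right)} = 2 - 3 = -1$)
$\left(\left(21 + 21\right) + q{\left(I{\left(2,-2 \right)},3 \right)}\right)^{2} = \left(\left(21 + 21\right) - 1\right)^{2} = \left(42 - 1\right)^{2} = 41^{2} = 1681$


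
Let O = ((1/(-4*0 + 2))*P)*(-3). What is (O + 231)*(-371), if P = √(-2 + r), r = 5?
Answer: -85701 + 1113*√3/2 ≈ -84737.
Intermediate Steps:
P = √3 (P = √(-2 + 5) = √3 ≈ 1.7320)
O = -3*√3/2 (O = ((1/(-4*0 + 2))*√3)*(-3) = ((1/(0 + 2))*√3)*(-3) = ((1/2)*√3)*(-3) = ((1*(½))*√3)*(-3) = (√3/2)*(-3) = -3*√3/2 ≈ -2.5981)
(O + 231)*(-371) = (-3*√3/2 + 231)*(-371) = (231 - 3*√3/2)*(-371) = -85701 + 1113*√3/2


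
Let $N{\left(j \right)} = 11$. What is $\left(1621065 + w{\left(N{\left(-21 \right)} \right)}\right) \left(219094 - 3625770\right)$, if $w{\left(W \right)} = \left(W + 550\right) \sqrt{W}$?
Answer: $-5522443229940 - 1911145236 \sqrt{11} \approx -5.5288 \cdot 10^{12}$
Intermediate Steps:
$w{\left(W \right)} = \sqrt{W} \left(550 + W\right)$ ($w{\left(W \right)} = \left(550 + W\right) \sqrt{W} = \sqrt{W} \left(550 + W\right)$)
$\left(1621065 + w{\left(N{\left(-21 \right)} \right)}\right) \left(219094 - 3625770\right) = \left(1621065 + \sqrt{11} \left(550 + 11\right)\right) \left(219094 - 3625770\right) = \left(1621065 + \sqrt{11} \cdot 561\right) \left(-3406676\right) = \left(1621065 + 561 \sqrt{11}\right) \left(-3406676\right) = -5522443229940 - 1911145236 \sqrt{11}$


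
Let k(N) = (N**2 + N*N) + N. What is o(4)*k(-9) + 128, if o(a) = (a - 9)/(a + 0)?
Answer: -253/4 ≈ -63.250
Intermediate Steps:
k(N) = N + 2*N**2 (k(N) = (N**2 + N**2) + N = 2*N**2 + N = N + 2*N**2)
o(a) = (-9 + a)/a
o(4)*k(-9) + 128 = ((-9 + 4)/4)*(-9*(1 + 2*(-9))) + 128 = ((1/4)*(-5))*(-9*(1 - 18)) + 128 = -(-45)*(-17)/4 + 128 = -5/4*153 + 128 = -765/4 + 128 = -253/4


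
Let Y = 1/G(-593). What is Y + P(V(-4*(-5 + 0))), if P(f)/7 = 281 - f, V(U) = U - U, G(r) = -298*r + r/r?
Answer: 347598406/176715 ≈ 1967.0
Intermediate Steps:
G(r) = 1 - 298*r (G(r) = -298*r + 1 = 1 - 298*r)
V(U) = 0
Y = 1/176715 (Y = 1/(1 - 298*(-593)) = 1/(1 + 176714) = 1/176715 ≈ 5.6588e-6)
P(f) = 1967 - 7*f (P(f) = 7*(281 - f) = 1967 - 7*f)
Y + P(V(-4*(-5 + 0))) = 1/176715 + (1967 - 7*0) = 1/176715 + (1967 + 0) = 1/176715 + 1967 = 347598406/176715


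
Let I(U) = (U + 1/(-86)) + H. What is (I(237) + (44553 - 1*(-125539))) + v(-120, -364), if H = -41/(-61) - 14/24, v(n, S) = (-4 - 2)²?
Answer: 5362411169/31476 ≈ 1.7037e+5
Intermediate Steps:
v(n, S) = 36 (v(n, S) = (-6)² = 36)
H = 65/732 (H = -41*(-1/61) - 14*1/24 = 41/61 - 7/12 = 65/732 ≈ 0.088798)
I(U) = 2429/31476 + U (I(U) = (U + 1/(-86)) + 65/732 = (U - 1/86) + 65/732 = (-1/86 + U) + 65/732 = 2429/31476 + U)
(I(237) + (44553 - 1*(-125539))) + v(-120, -364) = ((2429/31476 + 237) + (44553 - 1*(-125539))) + 36 = (7462241/31476 + (44553 + 125539)) + 36 = (7462241/31476 + 170092) + 36 = 5361278033/31476 + 36 = 5362411169/31476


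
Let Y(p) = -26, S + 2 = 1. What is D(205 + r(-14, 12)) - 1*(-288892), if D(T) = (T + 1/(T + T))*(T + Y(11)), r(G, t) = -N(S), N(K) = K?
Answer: 33575161/103 ≈ 3.2597e+5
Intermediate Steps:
S = -1 (S = -2 + 1 = -1)
r(G, t) = 1 (r(G, t) = -1*(-1) = 1)
D(T) = (-26 + T)*(T + 1/(2*T)) (D(T) = (T + 1/(T + T))*(T - 26) = (T + 1/(2*T))*(-26 + T) = (-26 + T)*(T + 1/(2*T)))
D(205 + r(-14, 12)) - 1*(-288892) = (½ + (205 + 1)² - 26*(205 + 1) - 13/(205 + 1)) - 1*(-288892) = (½ + 206² - 26*206 - 13/206) + 288892 = (½ + 42436 - 5356 - 13*1/206) + 288892 = (½ + 42436 - 5356 - 13/206) + 288892 = 3819285/103 + 288892 = 33575161/103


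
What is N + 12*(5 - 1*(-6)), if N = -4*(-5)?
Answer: 152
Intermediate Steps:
N = 20
N + 12*(5 - 1*(-6)) = 20 + 12*(5 - 1*(-6)) = 20 + 12*(5 + 6) = 20 + 12*11 = 20 + 132 = 152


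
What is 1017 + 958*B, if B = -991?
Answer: -948361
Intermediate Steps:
1017 + 958*B = 1017 + 958*(-991) = 1017 - 949378 = -948361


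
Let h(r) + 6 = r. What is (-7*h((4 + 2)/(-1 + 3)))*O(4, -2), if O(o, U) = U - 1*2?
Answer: -84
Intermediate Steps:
O(o, U) = -2 + U (O(o, U) = U - 2 = -2 + U)
h(r) = -6 + r
(-7*h((4 + 2)/(-1 + 3)))*O(4, -2) = (-7*(-6 + (4 + 2)/(-1 + 3)))*(-2 - 2) = -7*(-6 + 6/2)*(-4) = -7*(-6 + 6*(1/2))*(-4) = -7*(-6 + 3)*(-4) = -7*(-3)*(-4) = 21*(-4) = -84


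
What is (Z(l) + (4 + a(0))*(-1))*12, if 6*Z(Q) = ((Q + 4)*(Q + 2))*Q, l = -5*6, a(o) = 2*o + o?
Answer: -43728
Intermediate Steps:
a(o) = 3*o
l = -30
Z(Q) = Q*(2 + Q)*(4 + Q)/6 (Z(Q) = (((Q + 4)*(Q + 2))*Q)/6 = (((4 + Q)*(2 + Q))*Q)/6 = (((2 + Q)*(4 + Q))*Q)/6 = (Q*(2 + Q)*(4 + Q))/6 = Q*(2 + Q)*(4 + Q)/6)
(Z(l) + (4 + a(0))*(-1))*12 = ((⅙)*(-30)*(8 + (-30)² + 6*(-30)) + (4 + 3*0)*(-1))*12 = ((⅙)*(-30)*(8 + 900 - 180) + (4 + 0)*(-1))*12 = ((⅙)*(-30)*728 + 4*(-1))*12 = (-3640 - 4)*12 = -3644*12 = -43728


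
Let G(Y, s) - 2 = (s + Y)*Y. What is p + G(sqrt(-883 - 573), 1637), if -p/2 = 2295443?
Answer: -4592340 + 6548*I*sqrt(91) ≈ -4.5923e+6 + 62464.0*I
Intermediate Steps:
p = -4590886 (p = -2*2295443 = -4590886)
G(Y, s) = 2 + Y*(Y + s) (G(Y, s) = 2 + (s + Y)*Y = 2 + (Y + s)*Y = 2 + Y*(Y + s))
p + G(sqrt(-883 - 573), 1637) = -4590886 + (2 + (sqrt(-883 - 573))**2 + sqrt(-883 - 573)*1637) = -4590886 + (2 + (sqrt(-1456))**2 + sqrt(-1456)*1637) = -4590886 + (2 + (4*I*sqrt(91))**2 + (4*I*sqrt(91))*1637) = -4590886 + (2 - 1456 + 6548*I*sqrt(91)) = -4590886 + (-1454 + 6548*I*sqrt(91)) = -4592340 + 6548*I*sqrt(91)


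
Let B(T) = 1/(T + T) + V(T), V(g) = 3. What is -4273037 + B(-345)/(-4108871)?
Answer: -12114576889748699/2835120990 ≈ -4.2730e+6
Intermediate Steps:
B(T) = 3 + 1/(2*T) (B(T) = 1/(T + T) + 3 = 1/(2*T) + 3 = 3 + 1/(2*T))
-4273037 + B(-345)/(-4108871) = -4273037 + (3 + (1/2)/(-345))/(-4108871) = -4273037 + (3 + (1/2)*(-1/345))*(-1/4108871) = -4273037 + (3 - 1/690)*(-1/4108871) = -4273037 + (2069/690)*(-1/4108871) = -4273037 - 2069/2835120990 = -12114576889748699/2835120990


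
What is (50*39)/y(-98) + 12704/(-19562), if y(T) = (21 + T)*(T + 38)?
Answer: -342443/1506274 ≈ -0.22734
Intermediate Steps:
y(T) = (21 + T)*(38 + T)
(50*39)/y(-98) + 12704/(-19562) = (50*39)/(798 + (-98)² + 59*(-98)) + 12704/(-19562) = 1950/(798 + 9604 - 5782) + 12704*(-1/19562) = 1950/4620 - 6352/9781 = 1950*(1/4620) - 6352/9781 = 65/154 - 6352/9781 = -342443/1506274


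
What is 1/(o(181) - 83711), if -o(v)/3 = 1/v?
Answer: -181/15151694 ≈ -1.1946e-5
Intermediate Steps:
o(v) = -3/v
1/(o(181) - 83711) = 1/(-3/181 - 83711) = 1/(-15151694/181) = -181/15151694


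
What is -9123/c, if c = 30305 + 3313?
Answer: -3041/11206 ≈ -0.27137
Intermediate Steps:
c = 33618
-9123/c = -9123/33618 = -9123*1/33618 = -3041/11206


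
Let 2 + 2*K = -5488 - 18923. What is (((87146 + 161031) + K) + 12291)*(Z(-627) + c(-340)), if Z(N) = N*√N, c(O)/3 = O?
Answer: -253226730 - 311319921*I*√627/2 ≈ -2.5323e+8 - 3.8977e+9*I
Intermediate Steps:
c(O) = 3*O
Z(N) = N^(3/2)
K = -24413/2 (K = -1 + (-5488 - 18923)/2 = -1 + (½)*(-24411) = -1 - 24411/2 = -24413/2 ≈ -12207.)
(((87146 + 161031) + K) + 12291)*(Z(-627) + c(-340)) = (((87146 + 161031) - 24413/2) + 12291)*((-627)^(3/2) + 3*(-340)) = ((248177 - 24413/2) + 12291)*(-627*I*√627 - 1020) = (471941/2 + 12291)*(-1020 - 627*I*√627) = 496523*(-1020 - 627*I*√627)/2 = -253226730 - 311319921*I*√627/2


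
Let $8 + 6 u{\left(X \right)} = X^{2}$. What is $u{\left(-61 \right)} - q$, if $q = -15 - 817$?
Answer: $\frac{8705}{6} \approx 1450.8$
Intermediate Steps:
$u{\left(X \right)} = - \frac{4}{3} + \frac{X^{2}}{6}$
$q = -832$ ($q = -15 - 817 = -832$)
$u{\left(-61 \right)} - q = \left(- \frac{4}{3} + \frac{\left(-61\right)^{2}}{6}\right) - -832 = \left(- \frac{4}{3} + \frac{1}{6} \cdot 3721\right) + 832 = \left(- \frac{4}{3} + \frac{3721}{6}\right) + 832 = \frac{3713}{6} + 832 = \frac{8705}{6}$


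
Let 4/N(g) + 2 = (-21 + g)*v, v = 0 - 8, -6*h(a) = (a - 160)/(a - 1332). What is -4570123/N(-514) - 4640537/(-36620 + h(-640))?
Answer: -264725624969678157/54161080 ≈ -4.8877e+9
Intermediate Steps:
h(a) = -(-160 + a)/(6*(-1332 + a)) (h(a) = -(a - 160)/(6*(a - 1332)) = -(-160 + a)/(6*(-1332 + a)))
v = -8
N(g) = 4/(166 - 8*g) (N(g) = 4/(-2 + (-21 + g)*(-8)) = 4/(-2 + (168 - 8*g)) = 4/(166 - 8*g))
-4570123/N(-514) - 4640537/(-36620 + h(-640)) = -4570123/(2/(83 - 4*(-514))) - 4640537/(-36620 + (160 - 1*(-640))/(6*(-1332 - 640))) = -4570123/(2/(83 + 2056)) - 4640537/(-36620 + (1/6)*(160 + 640)/(-1972)) = -4570123/(2/2139) - 4640537/(-36620 + (1/6)*(-1/1972)*800) = -4570123/(2*(1/2139)) - 4640537/(-36620 - 100/1479) = -4570123/2/2139 - 4640537/(-54161080/1479) = -4570123*2139/2 - 4640537*(-1479/54161080) = -9775493097/2 + 6863354223/54161080 = -264725624969678157/54161080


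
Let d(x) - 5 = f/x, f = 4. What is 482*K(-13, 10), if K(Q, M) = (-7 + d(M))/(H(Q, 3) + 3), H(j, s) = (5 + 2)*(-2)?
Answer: 3856/55 ≈ 70.109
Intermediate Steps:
d(x) = 5 + 4/x
H(j, s) = -14 (H(j, s) = 7*(-2) = -14)
K(Q, M) = 2/11 - 4/(11*M) (K(Q, M) = (-7 + (5 + 4/M))/(-14 + 3) = (-2 + 4/M)/(-11) = (-2 + 4/M)*(-1/11) = 2/11 - 4/(11*M))
482*K(-13, 10) = 482*((2/11)*(-2 + 10)/10) = 482*((2/11)*(1/10)*8) = 482*(8/55) = 3856/55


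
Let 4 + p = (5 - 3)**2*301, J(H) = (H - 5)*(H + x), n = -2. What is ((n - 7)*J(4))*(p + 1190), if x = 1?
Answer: 107550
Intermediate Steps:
J(H) = (1 + H)*(-5 + H) (J(H) = (H - 5)*(H + 1) = (-5 + H)*(1 + H) = (1 + H)*(-5 + H))
p = 1200 (p = -4 + (5 - 3)**2*301 = -4 + 2**2*301 = -4 + 4*301 = -4 + 1204 = 1200)
((n - 7)*J(4))*(p + 1190) = ((-2 - 7)*(-5 + 4**2 - 4*4))*(1200 + 1190) = -9*(-5 + 16 - 16)*2390 = -9*(-5)*2390 = 45*2390 = 107550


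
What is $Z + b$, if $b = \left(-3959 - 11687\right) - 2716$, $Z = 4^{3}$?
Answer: $-18298$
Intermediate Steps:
$Z = 64$
$b = -18362$ ($b = -15646 - 2716 = -18362$)
$Z + b = 64 - 18362 = -18298$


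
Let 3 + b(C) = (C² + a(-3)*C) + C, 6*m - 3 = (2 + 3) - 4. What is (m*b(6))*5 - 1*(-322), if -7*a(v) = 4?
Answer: 3084/7 ≈ 440.57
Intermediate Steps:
a(v) = -4/7 (a(v) = -⅐*4 = -4/7)
m = ⅔ (m = ½ + ((2 + 3) - 4)/6 = ½ + (5 - 4)/6 = ½ + (⅙)*1 = ½ + ⅙ = ⅔ ≈ 0.66667)
b(C) = -3 + C² + 3*C/7 (b(C) = -3 + ((C² - 4*C/7) + C) = -3 + (C² + 3*C/7) = -3 + C² + 3*C/7)
(m*b(6))*5 - 1*(-322) = (2*(-3 + 6² + (3/7)*6)/3)*5 - 1*(-322) = (2*(-3 + 36 + 18/7)/3)*5 + 322 = ((⅔)*(249/7))*5 + 322 = (166/7)*5 + 322 = 830/7 + 322 = 3084/7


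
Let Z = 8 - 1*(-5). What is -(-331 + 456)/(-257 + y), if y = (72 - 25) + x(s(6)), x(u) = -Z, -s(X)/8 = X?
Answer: 125/223 ≈ 0.56054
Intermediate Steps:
Z = 13 (Z = 8 + 5 = 13)
s(X) = -8*X
x(u) = -13 (x(u) = -1*13 = -13)
y = 34 (y = (72 - 25) - 13 = 47 - 13 = 34)
-(-331 + 456)/(-257 + y) = -(-331 + 456)/(-257 + 34) = -125/(-223) = -125*(-1)/223 = -1*(-125/223) = 125/223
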